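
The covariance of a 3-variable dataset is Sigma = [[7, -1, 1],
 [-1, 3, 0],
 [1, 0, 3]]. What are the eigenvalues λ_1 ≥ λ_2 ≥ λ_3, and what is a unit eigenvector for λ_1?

Step 1 — characteristic polynomial p(λ) = det(λI - Sigma) = λ³ - tr·λ² + c_1·λ - det, where tr = trace, c_1 = sum of the principal 2×2 minors, det = det(Sigma):
  tr = 7 + 3 + 3 = 13,
  c_1 = (7·3 - (-1)²) + (7·3 - (1)²) + (3·3 - (0)²) = 20 + 20 + 9 = 49,
  det = 7·(3·3 - (0)²) - (-1)·((-1)·3 - (0)·(1)) + (1)·((-1)·(0) - 3·(1)) = 7·(9) - (-1)·(-3) + (1)·(-3) = 57.
  So p(λ) = λ³ - 13λ² + 49λ - 57.
Step 2 — look for an integer root (rational root theorem: any rational root is an integer divisor of 57). Testing λ = 3:
  p(3) = 27 - 117 + 147 - 57 = 0  ✓
  Dividing out (λ - 3): p(λ) = (λ - 3)(λ² - 10λ + 19).
Step 3 — remaining eigenvalues from the quadratic λ² - 10λ + 19 = 0:
  Δ = 10² - 4·19 = 100 - 76 = 24,  λ = (10 ± √24)/2 = (10 ± 4.899)/2 ≈ 7.4495 or 2.5505.
  Sorted: λ_1 = 7.4495,  λ_2 = 3,  λ_3 = 2.5505  (check: sum = 13 = tr ✓).

Step 4 — unit eigenvector for λ_1 ≈ 7.4495: v spans the null space of (Sigma - λ_1 I), whose rows are
  r_1 = (-0.4495, -1, 1),  r_2 = (-1, -4.4495, 0),  r_3 = (1, 0, -4.4495).
  v is orthogonal to every row, so take v ∝ r_1 × r_2 = ((-1)·(0) - (1)·(-4.4495), (1)·(-1) - (-0.4495)·(0), (-0.4495)·(-4.4495) - (-1)·(-1)) ≈ (4.4495, -1, 1).
  Let u = (4.4495, -1, 1).
  ||u|| = √((4.4495)² + (-1)² + (1)²) = √(21.798) ≈ 4.6688,  v_1 = u/||u|| ≈ (0.953, -0.2142, 0.2142) (||v_1|| = 1).

λ_1 = 7.4495,  λ_2 = 3,  λ_3 = 2.5505;  v_1 ≈ (0.953, -0.2142, 0.2142)


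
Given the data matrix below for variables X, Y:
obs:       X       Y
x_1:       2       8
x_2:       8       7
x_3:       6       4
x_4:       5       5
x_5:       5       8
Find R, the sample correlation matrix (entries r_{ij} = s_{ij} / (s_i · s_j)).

Step 1 — column means:
  mean(X) = (2 + 8 + 6 + 5 + 5) / 5 = 26/5 = 5.2
  mean(Y) = (8 + 7 + 4 + 5 + 8) / 5 = 32/5 = 6.4

Step 2 — sample variances and covariances s[i,j] = (1/(n-1)) · Σ_k (x_{k,i} - mean_i) · (x_{k,j} - mean_j), with n-1 = 4:
  s[X,X] = ((-3.2)·(-3.2) + (2.8)·(2.8) + (0.8)·(0.8) + (-0.2)·(-0.2) + (-0.2)·(-0.2)) / 4 = 18.8/4 = 4.7
  s[X,Y] = ((-3.2)·(1.6) + (2.8)·(0.6) + (0.8)·(-2.4) + (-0.2)·(-1.4) + (-0.2)·(1.6)) / 4 = -5.4/4 = -1.35
  s[Y,Y] = ((1.6)·(1.6) + (0.6)·(0.6) + (-2.4)·(-2.4) + (-1.4)·(-1.4) + (1.6)·(1.6)) / 4 = 13.2/4 = 3.3
  Sample standard deviations s_i = √(s[i,i]):
  s(X) = √(4.7) = 2.1679
  s(Y) = √(3.3) = 1.8166

Step 3 — r_{ij} = s_{ij} / (s_i · s_j):
  r[X,X] = 1 (diagonal).
  r[X,Y] = -1.35 / (2.1679 · 1.8166) = -1.35 / 3.9383 = -0.3428
  r[Y,Y] = 1 (diagonal).

R is symmetric with unit diagonal. Assembling:

R = [[1, -0.3428],
 [-0.3428, 1]]


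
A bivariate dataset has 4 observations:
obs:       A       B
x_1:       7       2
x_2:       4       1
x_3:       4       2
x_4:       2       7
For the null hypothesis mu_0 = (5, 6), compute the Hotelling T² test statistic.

Step 1 — sample mean vector:
  mean(A) = (7 + 4 + 4 + 2) / 4 = 17/4 = 4.25
  mean(B) = (2 + 1 + 2 + 7) / 4 = 12/4 = 3
  x̄ = (4.25, 3),  deviation x̄ - mu_0 = (4.25, 3) - (5, 6) = (-0.75, -3).

Step 2 — sample covariance matrix, S[i,j] = (1/(n-1)) · Σ_k (x_{k,i} - mean_i) · (x_{k,j} - mean_j), divisor n-1 = 3:
  S[A,A] = ((2.75)·(2.75) + (-0.25)·(-0.25) + (-0.25)·(-0.25) + (-2.25)·(-2.25)) / 3 = 12.75/3 = 4.25
  S[A,B] = ((2.75)·(-1) + (-0.25)·(-2) + (-0.25)·(-1) + (-2.25)·(4)) / 3 = -11/3 = -3.6667
  S[B,B] = ((-1)·(-1) + (-2)·(-2) + (-1)·(-1) + (4)·(4)) / 3 = 22/3 = 7.3333
  S = [[4.25, -3.6667],
 [-3.6667, 7.3333]].

Step 3 — invert S. det(S) = 4.25·7.3333 - (-3.6667)² = 17.7222.
  S^{-1} = (1/det) · [[d, -b], [-b, a]] = [[0.4138, 0.2069],
 [0.2069, 0.2398]].

Step 4 — quadratic form (x̄ - mu_0)^T · S^{-1} · (x̄ - mu_0):
  S^{-1} · (x̄ - mu_0) = (-0.931, -0.8746),
  (x̄ - mu_0)^T · [...] = (-0.75)·(-0.931) + (-3)·(-0.8746) = 3.3221.

Step 5 — scale by n: T² = 4 · 3.3221 = 13.2884.

T² ≈ 13.2884


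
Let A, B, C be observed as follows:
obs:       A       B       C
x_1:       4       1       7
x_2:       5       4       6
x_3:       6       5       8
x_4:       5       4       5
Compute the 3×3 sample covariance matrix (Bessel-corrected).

Step 1 — column means:
  mean(A) = (4 + 5 + 6 + 5) / 4 = 20/4 = 5
  mean(B) = (1 + 4 + 5 + 4) / 4 = 14/4 = 3.5
  mean(C) = (7 + 6 + 8 + 5) / 4 = 26/4 = 6.5

Step 2 — sample covariance S[i,j] = (1/(n-1)) · Σ_k (x_{k,i} - mean_i) · (x_{k,j} - mean_j), with n-1 = 3.
  S[A,A] = ((-1)·(-1) + (0)·(0) + (1)·(1) + (0)·(0)) / 3 = 2/3 = 0.6667
  S[A,B] = ((-1)·(-2.5) + (0)·(0.5) + (1)·(1.5) + (0)·(0.5)) / 3 = 4/3 = 1.3333
  S[A,C] = ((-1)·(0.5) + (0)·(-0.5) + (1)·(1.5) + (0)·(-1.5)) / 3 = 1/3 = 0.3333
  S[B,B] = ((-2.5)·(-2.5) + (0.5)·(0.5) + (1.5)·(1.5) + (0.5)·(0.5)) / 3 = 9/3 = 3
  S[B,C] = ((-2.5)·(0.5) + (0.5)·(-0.5) + (1.5)·(1.5) + (0.5)·(-1.5)) / 3 = 0/3 = 0
  S[C,C] = ((0.5)·(0.5) + (-0.5)·(-0.5) + (1.5)·(1.5) + (-1.5)·(-1.5)) / 3 = 5/3 = 1.6667

S is symmetric (S[j,i] = S[i,j]). Assembling:

S = [[0.6667, 1.3333, 0.3333],
 [1.3333, 3, 0],
 [0.3333, 0, 1.6667]]


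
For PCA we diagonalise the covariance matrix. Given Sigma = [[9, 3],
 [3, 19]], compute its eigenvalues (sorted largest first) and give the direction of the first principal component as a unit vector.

Step 1 — characteristic polynomial of 2×2 Sigma:
  det(Sigma - λI) = λ² - trace · λ + det = 0.
  trace = 9 + 19 = 28, det = 9·19 - (3)² = 162.
Step 2 — discriminant:
  Δ = trace² - 4·det = 784 - 648 = 136.
Step 3 — eigenvalues:
  λ = (trace ± √Δ)/2 = (28 ± 11.6619)/2,
  λ_1 = 19.831,  λ_2 = 8.169.

Step 4 — unit eigenvector for λ_1: solve (Sigma - λ_1 I)v = 0. First row:
  (9 - 19.831)·v_x + (3)·v_y = 0, i.e. (-10.831)·v_x + (3)·v_y = 0,
  so v ∝ (b, λ_1 - a) = (3, 10.831) = u.
  ||u|| = √((3)² + (10.831)²) = √(126.3095) ≈ 11.2388,
  v_1 = u/||u|| ≈ (0.2669, 0.9637) (||v_1|| = 1).

λ_1 = 19.831,  λ_2 = 8.169;  v_1 ≈ (0.2669, 0.9637)


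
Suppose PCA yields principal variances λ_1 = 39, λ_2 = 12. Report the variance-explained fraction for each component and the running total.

Step 1 — total variance = trace(Sigma) = Σ λ_i = 39 + 12 = 51.

Step 2 — fraction explained by component i = λ_i / Σ λ:
  PC1: 39/51 = 0.7647
  PC2: 12/51 = 0.2353

Step 3 — cumulative fraction after k components = (λ_1 + ... + λ_k) / Σ λ:
  k = 1: 39/51 = 0.7647
  k = 2: (39 + 12)/51 = 51/51 = 1

Summary (fraction, with percent):

explained: PC1 0.7647 (76.47%), PC2 0.2353 (23.53%);  cumulative: 0.7647, 1


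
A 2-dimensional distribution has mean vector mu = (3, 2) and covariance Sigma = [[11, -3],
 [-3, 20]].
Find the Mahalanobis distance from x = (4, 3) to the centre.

Step 1 — centre the observation: (x - mu) = (1, 1).

Step 2 — invert Sigma. det(Sigma) = 11·20 - (-3)² = 211.
  Sigma^{-1} = (1/det) · [[d, -b], [-b, a]] = [[0.0948, 0.0142],
 [0.0142, 0.0521]].

Step 3 — form the quadratic (x - mu)^T · Sigma^{-1} · (x - mu):
  Sigma^{-1} · (x - mu) = (0.109, 0.0664).
  (x - mu)^T · [Sigma^{-1} · (x - mu)] = (1)·(0.109) + (1)·(0.0664) = 0.1754.

Step 4 — take square root: d = √(0.1754) ≈ 0.4188.

d(x, mu) = √(0.1754) ≈ 0.4188


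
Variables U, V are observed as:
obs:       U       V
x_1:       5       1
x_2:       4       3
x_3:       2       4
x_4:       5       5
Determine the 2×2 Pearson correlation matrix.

Step 1 — column means:
  mean(U) = (5 + 4 + 2 + 5) / 4 = 16/4 = 4
  mean(V) = (1 + 3 + 4 + 5) / 4 = 13/4 = 3.25

Step 2 — sample variances and covariances s[i,j] = (1/(n-1)) · Σ_k (x_{k,i} - mean_i) · (x_{k,j} - mean_j), with n-1 = 3:
  s[U,U] = ((1)·(1) + (0)·(0) + (-2)·(-2) + (1)·(1)) / 3 = 6/3 = 2
  s[U,V] = ((1)·(-2.25) + (0)·(-0.25) + (-2)·(0.75) + (1)·(1.75)) / 3 = -2/3 = -0.6667
  s[V,V] = ((-2.25)·(-2.25) + (-0.25)·(-0.25) + (0.75)·(0.75) + (1.75)·(1.75)) / 3 = 8.75/3 = 2.9167
  Sample standard deviations s_i = √(s[i,i]):
  s(U) = √(2) = 1.4142
  s(V) = √(2.9167) = 1.7078

Step 3 — r_{ij} = s_{ij} / (s_i · s_j):
  r[U,U] = 1 (diagonal).
  r[U,V] = -0.6667 / (1.4142 · 1.7078) = -0.6667 / 2.4152 = -0.276
  r[V,V] = 1 (diagonal).

R is symmetric with unit diagonal. Assembling:

R = [[1, -0.276],
 [-0.276, 1]]


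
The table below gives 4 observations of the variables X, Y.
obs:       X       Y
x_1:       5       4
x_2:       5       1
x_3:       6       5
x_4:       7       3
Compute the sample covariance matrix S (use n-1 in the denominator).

Step 1 — column means:
  mean(X) = (5 + 5 + 6 + 7) / 4 = 23/4 = 5.75
  mean(Y) = (4 + 1 + 5 + 3) / 4 = 13/4 = 3.25

Step 2 — sample covariance S[i,j] = (1/(n-1)) · Σ_k (x_{k,i} - mean_i) · (x_{k,j} - mean_j), with n-1 = 3.
  S[X,X] = ((-0.75)·(-0.75) + (-0.75)·(-0.75) + (0.25)·(0.25) + (1.25)·(1.25)) / 3 = 2.75/3 = 0.9167
  S[X,Y] = ((-0.75)·(0.75) + (-0.75)·(-2.25) + (0.25)·(1.75) + (1.25)·(-0.25)) / 3 = 1.25/3 = 0.4167
  S[Y,Y] = ((0.75)·(0.75) + (-2.25)·(-2.25) + (1.75)·(1.75) + (-0.25)·(-0.25)) / 3 = 8.75/3 = 2.9167

S is symmetric (S[j,i] = S[i,j]). Assembling:

S = [[0.9167, 0.4167],
 [0.4167, 2.9167]]


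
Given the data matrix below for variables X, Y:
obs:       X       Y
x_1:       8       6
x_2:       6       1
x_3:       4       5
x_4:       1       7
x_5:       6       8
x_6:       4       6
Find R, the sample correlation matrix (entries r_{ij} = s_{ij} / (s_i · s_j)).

Step 1 — column means:
  mean(X) = (8 + 6 + 4 + 1 + 6 + 4) / 6 = 29/6 = 4.8333
  mean(Y) = (6 + 1 + 5 + 7 + 8 + 6) / 6 = 33/6 = 5.5

Step 2 — sample variances and covariances s[i,j] = (1/(n-1)) · Σ_k (x_{k,i} - mean_i) · (x_{k,j} - mean_j), with n-1 = 5:
  s[X,X] = ((3.1667)·(3.1667) + (1.1667)·(1.1667) + (-0.8333)·(-0.8333) + (-3.8333)·(-3.8333) + (1.1667)·(1.1667) + (-0.8333)·(-0.8333)) / 5 = 28.8333/5 = 5.7667
  s[X,Y] = ((3.1667)·(0.5) + (1.1667)·(-4.5) + (-0.8333)·(-0.5) + (-3.8333)·(1.5) + (1.1667)·(2.5) + (-0.8333)·(0.5)) / 5 = -6.5/5 = -1.3
  s[Y,Y] = ((0.5)·(0.5) + (-4.5)·(-4.5) + (-0.5)·(-0.5) + (1.5)·(1.5) + (2.5)·(2.5) + (0.5)·(0.5)) / 5 = 29.5/5 = 5.9
  Sample standard deviations s_i = √(s[i,i]):
  s(X) = √(5.7667) = 2.4014
  s(Y) = √(5.9) = 2.429

Step 3 — r_{ij} = s_{ij} / (s_i · s_j):
  r[X,X] = 1 (diagonal).
  r[X,Y] = -1.3 / (2.4014 · 2.429) = -1.3 / 5.833 = -0.2229
  r[Y,Y] = 1 (diagonal).

R is symmetric with unit diagonal. Assembling:

R = [[1, -0.2229],
 [-0.2229, 1]]


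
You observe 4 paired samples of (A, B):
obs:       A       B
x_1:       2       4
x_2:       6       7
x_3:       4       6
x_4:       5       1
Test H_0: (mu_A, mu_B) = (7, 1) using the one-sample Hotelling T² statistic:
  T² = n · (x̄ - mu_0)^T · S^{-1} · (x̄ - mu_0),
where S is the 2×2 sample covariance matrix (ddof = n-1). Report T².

Step 1 — sample mean vector:
  mean(A) = (2 + 6 + 4 + 5) / 4 = 17/4 = 4.25
  mean(B) = (4 + 7 + 6 + 1) / 4 = 18/4 = 4.5
  x̄ = (4.25, 4.5),  deviation x̄ - mu_0 = (4.25, 4.5) - (7, 1) = (-2.75, 3.5).

Step 2 — sample covariance matrix, S[i,j] = (1/(n-1)) · Σ_k (x_{k,i} - mean_i) · (x_{k,j} - mean_j), divisor n-1 = 3:
  S[A,A] = ((-2.25)·(-2.25) + (1.75)·(1.75) + (-0.25)·(-0.25) + (0.75)·(0.75)) / 3 = 8.75/3 = 2.9167
  S[A,B] = ((-2.25)·(-0.5) + (1.75)·(2.5) + (-0.25)·(1.5) + (0.75)·(-3.5)) / 3 = 2.5/3 = 0.8333
  S[B,B] = ((-0.5)·(-0.5) + (2.5)·(2.5) + (1.5)·(1.5) + (-3.5)·(-3.5)) / 3 = 21/3 = 7
  S = [[2.9167, 0.8333],
 [0.8333, 7]].

Step 3 — invert S. det(S) = 2.9167·7 - (0.8333)² = 19.7222.
  S^{-1} = (1/det) · [[d, -b], [-b, a]] = [[0.3549, -0.0423],
 [-0.0423, 0.1479]].

Step 4 — quadratic form (x̄ - mu_0)^T · S^{-1} · (x̄ - mu_0):
  S^{-1} · (x̄ - mu_0) = (-1.1239, 0.6338),
  (x̄ - mu_0)^T · [...] = (-2.75)·(-1.1239) + (3.5)·(0.6338) = 5.3092.

Step 5 — scale by n: T² = 4 · 5.3092 = 21.2366.

T² ≈ 21.2366


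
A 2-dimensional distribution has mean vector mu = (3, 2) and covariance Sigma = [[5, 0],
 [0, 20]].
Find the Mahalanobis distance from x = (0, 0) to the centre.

Step 1 — centre the observation: (x - mu) = (-3, -2).

Step 2 — invert Sigma. det(Sigma) = 5·20 - (0)² = 100.
  Sigma^{-1} = (1/det) · [[d, -b], [-b, a]] = [[0.2, 0],
 [0, 0.05]].

Step 3 — form the quadratic (x - mu)^T · Sigma^{-1} · (x - mu):
  Sigma^{-1} · (x - mu) = (-0.6, -0.1).
  (x - mu)^T · [Sigma^{-1} · (x - mu)] = (-3)·(-0.6) + (-2)·(-0.1) = 2.

Step 4 — take square root: d = √(2) ≈ 1.4142.

d(x, mu) = √(2) ≈ 1.4142


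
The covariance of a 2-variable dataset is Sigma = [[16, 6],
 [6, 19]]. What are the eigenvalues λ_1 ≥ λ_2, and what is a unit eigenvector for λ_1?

Step 1 — characteristic polynomial of 2×2 Sigma:
  det(Sigma - λI) = λ² - trace · λ + det = 0.
  trace = 16 + 19 = 35, det = 16·19 - (6)² = 268.
Step 2 — discriminant:
  Δ = trace² - 4·det = 1225 - 1072 = 153.
Step 3 — eigenvalues:
  λ = (trace ± √Δ)/2 = (35 ± 12.3693)/2,
  λ_1 = 23.6847,  λ_2 = 11.3153.

Step 4 — unit eigenvector for λ_1: solve (Sigma - λ_1 I)v = 0. First row:
  (16 - 23.6847)·v_x + (6)·v_y = 0, i.e. (-7.6847)·v_x + (6)·v_y = 0,
  so v ∝ (b, λ_1 - a) = (6, 7.6847) = u.
  ||u|| = √((6)² + (7.6847)²) = √(95.054) ≈ 9.7496,
  v_1 = u/||u|| ≈ (0.6154, 0.7882) (||v_1|| = 1).

λ_1 = 23.6847,  λ_2 = 11.3153;  v_1 ≈ (0.6154, 0.7882)


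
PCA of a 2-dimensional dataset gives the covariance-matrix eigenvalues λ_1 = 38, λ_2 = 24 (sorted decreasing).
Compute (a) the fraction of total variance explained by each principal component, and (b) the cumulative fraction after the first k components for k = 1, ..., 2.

Step 1 — total variance = trace(Sigma) = Σ λ_i = 38 + 24 = 62.

Step 2 — fraction explained by component i = λ_i / Σ λ:
  PC1: 38/62 = 0.6129
  PC2: 24/62 = 0.3871

Step 3 — cumulative fraction after k components = (λ_1 + ... + λ_k) / Σ λ:
  k = 1: 38/62 = 0.6129
  k = 2: (38 + 24)/62 = 62/62 = 1

Summary (fraction, with percent):

explained: PC1 0.6129 (61.29%), PC2 0.3871 (38.71%);  cumulative: 0.6129, 1


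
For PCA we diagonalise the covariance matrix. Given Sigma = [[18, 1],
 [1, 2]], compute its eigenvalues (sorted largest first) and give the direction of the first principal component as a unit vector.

Step 1 — characteristic polynomial of 2×2 Sigma:
  det(Sigma - λI) = λ² - trace · λ + det = 0.
  trace = 18 + 2 = 20, det = 18·2 - (1)² = 35.
Step 2 — discriminant:
  Δ = trace² - 4·det = 400 - 140 = 260.
Step 3 — eigenvalues:
  λ = (trace ± √Δ)/2 = (20 ± 16.1245)/2,
  λ_1 = 18.0623,  λ_2 = 1.9377.

Step 4 — unit eigenvector for λ_1: solve (Sigma - λ_1 I)v = 0. First row:
  (18 - 18.0623)·v_x + (1)·v_y = 0, i.e. (-0.0623)·v_x + (1)·v_y = 0,
  so v ∝ (b, λ_1 - a) = (1, 0.0623) = u.
  ||u|| = √((1)² + (0.0623)²) = √(1.0039) ≈ 1.0019,
  v_1 = u/||u|| ≈ (0.9981, 0.0621) (||v_1|| = 1).

λ_1 = 18.0623,  λ_2 = 1.9377;  v_1 ≈ (0.9981, 0.0621)


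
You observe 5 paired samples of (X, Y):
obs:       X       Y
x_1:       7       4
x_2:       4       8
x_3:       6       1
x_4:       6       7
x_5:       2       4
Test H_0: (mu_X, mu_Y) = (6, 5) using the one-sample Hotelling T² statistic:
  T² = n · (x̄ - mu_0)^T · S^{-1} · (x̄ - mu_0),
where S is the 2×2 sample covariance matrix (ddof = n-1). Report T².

Step 1 — sample mean vector:
  mean(X) = (7 + 4 + 6 + 6 + 2) / 5 = 25/5 = 5
  mean(Y) = (4 + 8 + 1 + 7 + 4) / 5 = 24/5 = 4.8
  x̄ = (5, 4.8),  deviation x̄ - mu_0 = (5, 4.8) - (6, 5) = (-1, -0.2).

Step 2 — sample covariance matrix, S[i,j] = (1/(n-1)) · Σ_k (x_{k,i} - mean_i) · (x_{k,j} - mean_j), divisor n-1 = 4:
  S[X,X] = ((2)·(2) + (-1)·(-1) + (1)·(1) + (1)·(1) + (-3)·(-3)) / 4 = 16/4 = 4
  S[X,Y] = ((2)·(-0.8) + (-1)·(3.2) + (1)·(-3.8) + (1)·(2.2) + (-3)·(-0.8)) / 4 = -4/4 = -1
  S[Y,Y] = ((-0.8)·(-0.8) + (3.2)·(3.2) + (-3.8)·(-3.8) + (2.2)·(2.2) + (-0.8)·(-0.8)) / 4 = 30.8/4 = 7.7
  S = [[4, -1],
 [-1, 7.7]].

Step 3 — invert S. det(S) = 4·7.7 - (-1)² = 29.8.
  S^{-1} = (1/det) · [[d, -b], [-b, a]] = [[0.2584, 0.0336],
 [0.0336, 0.1342]].

Step 4 — quadratic form (x̄ - mu_0)^T · S^{-1} · (x̄ - mu_0):
  S^{-1} · (x̄ - mu_0) = (-0.2651, -0.0604),
  (x̄ - mu_0)^T · [...] = (-1)·(-0.2651) + (-0.2)·(-0.0604) = 0.2772.

Step 5 — scale by n: T² = 5 · 0.2772 = 1.3859.

T² ≈ 1.3859


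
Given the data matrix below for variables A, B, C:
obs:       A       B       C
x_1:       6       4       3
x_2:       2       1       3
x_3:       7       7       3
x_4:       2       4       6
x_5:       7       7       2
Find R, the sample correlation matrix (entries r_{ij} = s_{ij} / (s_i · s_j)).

Step 1 — column means:
  mean(A) = (6 + 2 + 7 + 2 + 7) / 5 = 24/5 = 4.8
  mean(B) = (4 + 1 + 7 + 4 + 7) / 5 = 23/5 = 4.6
  mean(C) = (3 + 3 + 3 + 6 + 2) / 5 = 17/5 = 3.4

Step 2 — sample variances and covariances s[i,j] = (1/(n-1)) · Σ_k (x_{k,i} - mean_i) · (x_{k,j} - mean_j), with n-1 = 4:
  s[A,A] = ((1.2)·(1.2) + (-2.8)·(-2.8) + (2.2)·(2.2) + (-2.8)·(-2.8) + (2.2)·(2.2)) / 4 = 26.8/4 = 6.7
  s[A,B] = ((1.2)·(-0.6) + (-2.8)·(-3.6) + (2.2)·(2.4) + (-2.8)·(-0.6) + (2.2)·(2.4)) / 4 = 21.6/4 = 5.4
  s[A,C] = ((1.2)·(-0.4) + (-2.8)·(-0.4) + (2.2)·(-0.4) + (-2.8)·(2.6) + (2.2)·(-1.4)) / 4 = -10.6/4 = -2.65
  s[B,B] = ((-0.6)·(-0.6) + (-3.6)·(-3.6) + (2.4)·(2.4) + (-0.6)·(-0.6) + (2.4)·(2.4)) / 4 = 25.2/4 = 6.3
  s[B,C] = ((-0.6)·(-0.4) + (-3.6)·(-0.4) + (2.4)·(-0.4) + (-0.6)·(2.6) + (2.4)·(-1.4)) / 4 = -4.2/4 = -1.05
  s[C,C] = ((-0.4)·(-0.4) + (-0.4)·(-0.4) + (-0.4)·(-0.4) + (2.6)·(2.6) + (-1.4)·(-1.4)) / 4 = 9.2/4 = 2.3
  Sample standard deviations s_i = √(s[i,i]):
  s(A) = √(6.7) = 2.5884
  s(B) = √(6.3) = 2.51
  s(C) = √(2.3) = 1.5166

Step 3 — r_{ij} = s_{ij} / (s_i · s_j):
  r[A,A] = 1 (diagonal).
  r[A,B] = 5.4 / (2.5884 · 2.51) = 5.4 / 6.4969 = 0.8312
  r[A,C] = -2.65 / (2.5884 · 1.5166) = -2.65 / 3.9256 = -0.6751
  r[B,B] = 1 (diagonal).
  r[B,C] = -1.05 / (2.51 · 1.5166) = -1.05 / 3.8066 = -0.2758
  r[C,C] = 1 (diagonal).

R is symmetric with unit diagonal. Assembling:

R = [[1, 0.8312, -0.6751],
 [0.8312, 1, -0.2758],
 [-0.6751, -0.2758, 1]]


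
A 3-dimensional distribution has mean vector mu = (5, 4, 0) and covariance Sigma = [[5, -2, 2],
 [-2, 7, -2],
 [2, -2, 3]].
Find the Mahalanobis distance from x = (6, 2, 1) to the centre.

Step 1 — centre the observation: (x - mu) = (1, -2, 1).

Step 2 — invert Sigma (cofactor / det for 3×3, or solve directly):
  Sigma^{-1} = [[0.2787, 0.0328, -0.1639],
 [0.0328, 0.1803, 0.0984],
 [-0.1639, 0.0984, 0.5082]].

Step 3 — form the quadratic (x - mu)^T · Sigma^{-1} · (x - mu):
  Sigma^{-1} · (x - mu) = (0.0492, -0.2295, 0.1475).
  (x - mu)^T · [Sigma^{-1} · (x - mu)] = (1)·(0.0492) + (-2)·(-0.2295) + (1)·(0.1475) = 0.6557.

Step 4 — take square root: d = √(0.6557) ≈ 0.8098.

d(x, mu) = √(0.6557) ≈ 0.8098


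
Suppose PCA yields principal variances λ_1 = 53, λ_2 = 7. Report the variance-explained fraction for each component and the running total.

Step 1 — total variance = trace(Sigma) = Σ λ_i = 53 + 7 = 60.

Step 2 — fraction explained by component i = λ_i / Σ λ:
  PC1: 53/60 = 0.8833
  PC2: 7/60 = 0.1167

Step 3 — cumulative fraction after k components = (λ_1 + ... + λ_k) / Σ λ:
  k = 1: 53/60 = 0.8833
  k = 2: (53 + 7)/60 = 60/60 = 1

Summary (fraction, with percent):

explained: PC1 0.8833 (88.33%), PC2 0.1167 (11.67%);  cumulative: 0.8833, 1


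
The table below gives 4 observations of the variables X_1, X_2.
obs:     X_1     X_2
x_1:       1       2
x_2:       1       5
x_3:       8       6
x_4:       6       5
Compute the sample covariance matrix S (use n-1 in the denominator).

Step 1 — column means:
  mean(X_1) = (1 + 1 + 8 + 6) / 4 = 16/4 = 4
  mean(X_2) = (2 + 5 + 6 + 5) / 4 = 18/4 = 4.5

Step 2 — sample covariance S[i,j] = (1/(n-1)) · Σ_k (x_{k,i} - mean_i) · (x_{k,j} - mean_j), with n-1 = 3.
  S[X_1,X_1] = ((-3)·(-3) + (-3)·(-3) + (4)·(4) + (2)·(2)) / 3 = 38/3 = 12.6667
  S[X_1,X_2] = ((-3)·(-2.5) + (-3)·(0.5) + (4)·(1.5) + (2)·(0.5)) / 3 = 13/3 = 4.3333
  S[X_2,X_2] = ((-2.5)·(-2.5) + (0.5)·(0.5) + (1.5)·(1.5) + (0.5)·(0.5)) / 3 = 9/3 = 3

S is symmetric (S[j,i] = S[i,j]). Assembling:

S = [[12.6667, 4.3333],
 [4.3333, 3]]


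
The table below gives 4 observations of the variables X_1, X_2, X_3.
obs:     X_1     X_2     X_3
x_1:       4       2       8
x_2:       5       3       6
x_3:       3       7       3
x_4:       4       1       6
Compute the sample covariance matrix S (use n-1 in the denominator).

Step 1 — column means:
  mean(X_1) = (4 + 5 + 3 + 4) / 4 = 16/4 = 4
  mean(X_2) = (2 + 3 + 7 + 1) / 4 = 13/4 = 3.25
  mean(X_3) = (8 + 6 + 3 + 6) / 4 = 23/4 = 5.75

Step 2 — sample covariance S[i,j] = (1/(n-1)) · Σ_k (x_{k,i} - mean_i) · (x_{k,j} - mean_j), with n-1 = 3.
  S[X_1,X_1] = ((0)·(0) + (1)·(1) + (-1)·(-1) + (0)·(0)) / 3 = 2/3 = 0.6667
  S[X_1,X_2] = ((0)·(-1.25) + (1)·(-0.25) + (-1)·(3.75) + (0)·(-2.25)) / 3 = -4/3 = -1.3333
  S[X_1,X_3] = ((0)·(2.25) + (1)·(0.25) + (-1)·(-2.75) + (0)·(0.25)) / 3 = 3/3 = 1
  S[X_2,X_2] = ((-1.25)·(-1.25) + (-0.25)·(-0.25) + (3.75)·(3.75) + (-2.25)·(-2.25)) / 3 = 20.75/3 = 6.9167
  S[X_2,X_3] = ((-1.25)·(2.25) + (-0.25)·(0.25) + (3.75)·(-2.75) + (-2.25)·(0.25)) / 3 = -13.75/3 = -4.5833
  S[X_3,X_3] = ((2.25)·(2.25) + (0.25)·(0.25) + (-2.75)·(-2.75) + (0.25)·(0.25)) / 3 = 12.75/3 = 4.25

S is symmetric (S[j,i] = S[i,j]). Assembling:

S = [[0.6667, -1.3333, 1],
 [-1.3333, 6.9167, -4.5833],
 [1, -4.5833, 4.25]]


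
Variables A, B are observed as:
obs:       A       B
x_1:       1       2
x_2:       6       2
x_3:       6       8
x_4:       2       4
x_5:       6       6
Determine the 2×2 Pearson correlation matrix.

Step 1 — column means:
  mean(A) = (1 + 6 + 6 + 2 + 6) / 5 = 21/5 = 4.2
  mean(B) = (2 + 2 + 8 + 4 + 6) / 5 = 22/5 = 4.4

Step 2 — sample variances and covariances s[i,j] = (1/(n-1)) · Σ_k (x_{k,i} - mean_i) · (x_{k,j} - mean_j), with n-1 = 4:
  s[A,A] = ((-3.2)·(-3.2) + (1.8)·(1.8) + (1.8)·(1.8) + (-2.2)·(-2.2) + (1.8)·(1.8)) / 4 = 24.8/4 = 6.2
  s[A,B] = ((-3.2)·(-2.4) + (1.8)·(-2.4) + (1.8)·(3.6) + (-2.2)·(-0.4) + (1.8)·(1.6)) / 4 = 13.6/4 = 3.4
  s[B,B] = ((-2.4)·(-2.4) + (-2.4)·(-2.4) + (3.6)·(3.6) + (-0.4)·(-0.4) + (1.6)·(1.6)) / 4 = 27.2/4 = 6.8
  Sample standard deviations s_i = √(s[i,i]):
  s(A) = √(6.2) = 2.49
  s(B) = √(6.8) = 2.6077

Step 3 — r_{ij} = s_{ij} / (s_i · s_j):
  r[A,A] = 1 (diagonal).
  r[A,B] = 3.4 / (2.49 · 2.6077) = 3.4 / 6.4931 = 0.5236
  r[B,B] = 1 (diagonal).

R is symmetric with unit diagonal. Assembling:

R = [[1, 0.5236],
 [0.5236, 1]]


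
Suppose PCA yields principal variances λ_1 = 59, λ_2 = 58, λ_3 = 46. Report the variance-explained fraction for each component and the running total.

Step 1 — total variance = trace(Sigma) = Σ λ_i = 59 + 58 + 46 = 163.

Step 2 — fraction explained by component i = λ_i / Σ λ:
  PC1: 59/163 = 0.362
  PC2: 58/163 = 0.3558
  PC3: 46/163 = 0.2822

Step 3 — cumulative fraction after k components = (λ_1 + ... + λ_k) / Σ λ:
  k = 1: 59/163 = 0.362
  k = 2: (59 + 58)/163 = 117/163 = 0.7178
  k = 3: (59 + 58 + 46)/163 = 163/163 = 1

Summary (fraction, with percent):

explained: PC1 0.362 (36.2%), PC2 0.3558 (35.58%), PC3 0.2822 (28.22%);  cumulative: 0.362, 0.7178, 1


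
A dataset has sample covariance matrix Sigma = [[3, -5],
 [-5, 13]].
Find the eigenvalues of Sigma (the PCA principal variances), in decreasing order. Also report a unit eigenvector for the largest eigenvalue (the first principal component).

Step 1 — characteristic polynomial of 2×2 Sigma:
  det(Sigma - λI) = λ² - trace · λ + det = 0.
  trace = 3 + 13 = 16, det = 3·13 - (-5)² = 14.
Step 2 — discriminant:
  Δ = trace² - 4·det = 256 - 56 = 200.
Step 3 — eigenvalues:
  λ = (trace ± √Δ)/2 = (16 ± 14.1421)/2,
  λ_1 = 15.0711,  λ_2 = 0.9289.

Step 4 — unit eigenvector for λ_1: solve (Sigma - λ_1 I)v = 0. First row:
  (3 - 15.0711)·v_x + (-5)·v_y = 0, i.e. (-12.0711)·v_x + (-5)·v_y = 0,
  so v ∝ (b, λ_1 - a) = (-5, 12.0711); multiply by -1 so the first entry is positive: u = (5, -12.0711).
  ||u|| = √((5)² + (-12.0711)²) = √(170.7107) ≈ 13.0656,
  v_1 = u/||u|| ≈ (0.3827, -0.9239) (||v_1|| = 1).

λ_1 = 15.0711,  λ_2 = 0.9289;  v_1 ≈ (0.3827, -0.9239)


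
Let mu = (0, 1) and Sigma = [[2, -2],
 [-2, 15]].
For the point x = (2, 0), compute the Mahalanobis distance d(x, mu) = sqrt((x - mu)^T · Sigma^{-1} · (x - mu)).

Step 1 — centre the observation: (x - mu) = (2, -1).

Step 2 — invert Sigma. det(Sigma) = 2·15 - (-2)² = 26.
  Sigma^{-1} = (1/det) · [[d, -b], [-b, a]] = [[0.5769, 0.0769],
 [0.0769, 0.0769]].

Step 3 — form the quadratic (x - mu)^T · Sigma^{-1} · (x - mu):
  Sigma^{-1} · (x - mu) = (1.0769, 0.0769).
  (x - mu)^T · [Sigma^{-1} · (x - mu)] = (2)·(1.0769) + (-1)·(0.0769) = 2.0769.

Step 4 — take square root: d = √(2.0769) ≈ 1.4412.

d(x, mu) = √(2.0769) ≈ 1.4412


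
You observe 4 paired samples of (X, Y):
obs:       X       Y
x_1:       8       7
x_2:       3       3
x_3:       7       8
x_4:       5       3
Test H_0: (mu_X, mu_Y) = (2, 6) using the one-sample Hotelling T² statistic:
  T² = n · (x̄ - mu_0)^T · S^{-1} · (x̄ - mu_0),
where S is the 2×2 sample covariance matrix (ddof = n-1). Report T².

Step 1 — sample mean vector:
  mean(X) = (8 + 3 + 7 + 5) / 4 = 23/4 = 5.75
  mean(Y) = (7 + 3 + 8 + 3) / 4 = 21/4 = 5.25
  x̄ = (5.75, 5.25),  deviation x̄ - mu_0 = (5.75, 5.25) - (2, 6) = (3.75, -0.75).

Step 2 — sample covariance matrix, S[i,j] = (1/(n-1)) · Σ_k (x_{k,i} - mean_i) · (x_{k,j} - mean_j), divisor n-1 = 3:
  S[X,X] = ((2.25)·(2.25) + (-2.75)·(-2.75) + (1.25)·(1.25) + (-0.75)·(-0.75)) / 3 = 14.75/3 = 4.9167
  S[X,Y] = ((2.25)·(1.75) + (-2.75)·(-2.25) + (1.25)·(2.75) + (-0.75)·(-2.25)) / 3 = 15.25/3 = 5.0833
  S[Y,Y] = ((1.75)·(1.75) + (-2.25)·(-2.25) + (2.75)·(2.75) + (-2.25)·(-2.25)) / 3 = 20.75/3 = 6.9167
  S = [[4.9167, 5.0833],
 [5.0833, 6.9167]].

Step 3 — invert S. det(S) = 4.9167·6.9167 - (5.0833)² = 8.1667.
  S^{-1} = (1/det) · [[d, -b], [-b, a]] = [[0.8469, -0.6224],
 [-0.6224, 0.602]].

Step 4 — quadratic form (x̄ - mu_0)^T · S^{-1} · (x̄ - mu_0):
  S^{-1} · (x̄ - mu_0) = (3.6429, -2.7857),
  (x̄ - mu_0)^T · [...] = (3.75)·(3.6429) + (-0.75)·(-2.7857) = 15.75.

Step 5 — scale by n: T² = 4 · 15.75 = 63.

T² ≈ 63


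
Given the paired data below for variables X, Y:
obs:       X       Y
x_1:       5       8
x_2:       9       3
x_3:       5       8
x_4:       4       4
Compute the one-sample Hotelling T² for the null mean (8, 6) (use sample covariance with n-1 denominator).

Step 1 — sample mean vector:
  mean(X) = (5 + 9 + 5 + 4) / 4 = 23/4 = 5.75
  mean(Y) = (8 + 3 + 8 + 4) / 4 = 23/4 = 5.75
  x̄ = (5.75, 5.75),  deviation x̄ - mu_0 = (5.75, 5.75) - (8, 6) = (-2.25, -0.25).

Step 2 — sample covariance matrix, S[i,j] = (1/(n-1)) · Σ_k (x_{k,i} - mean_i) · (x_{k,j} - mean_j), divisor n-1 = 3:
  S[X,X] = ((-0.75)·(-0.75) + (3.25)·(3.25) + (-0.75)·(-0.75) + (-1.75)·(-1.75)) / 3 = 14.75/3 = 4.9167
  S[X,Y] = ((-0.75)·(2.25) + (3.25)·(-2.75) + (-0.75)·(2.25) + (-1.75)·(-1.75)) / 3 = -9.25/3 = -3.0833
  S[Y,Y] = ((2.25)·(2.25) + (-2.75)·(-2.75) + (2.25)·(2.25) + (-1.75)·(-1.75)) / 3 = 20.75/3 = 6.9167
  S = [[4.9167, -3.0833],
 [-3.0833, 6.9167]].

Step 3 — invert S. det(S) = 4.9167·6.9167 - (-3.0833)² = 24.5.
  S^{-1} = (1/det) · [[d, -b], [-b, a]] = [[0.2823, 0.1259],
 [0.1259, 0.2007]].

Step 4 — quadratic form (x̄ - mu_0)^T · S^{-1} · (x̄ - mu_0):
  S^{-1} · (x̄ - mu_0) = (-0.6667, -0.3333),
  (x̄ - mu_0)^T · [...] = (-2.25)·(-0.6667) + (-0.25)·(-0.3333) = 1.5833.

Step 5 — scale by n: T² = 4 · 1.5833 = 6.3333.

T² ≈ 6.3333


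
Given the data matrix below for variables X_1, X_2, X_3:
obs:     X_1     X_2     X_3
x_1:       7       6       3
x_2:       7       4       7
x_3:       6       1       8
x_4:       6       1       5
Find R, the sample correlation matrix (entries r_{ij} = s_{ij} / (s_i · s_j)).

Step 1 — column means:
  mean(X_1) = (7 + 7 + 6 + 6) / 4 = 26/4 = 6.5
  mean(X_2) = (6 + 4 + 1 + 1) / 4 = 12/4 = 3
  mean(X_3) = (3 + 7 + 8 + 5) / 4 = 23/4 = 5.75

Step 2 — sample variances and covariances s[i,j] = (1/(n-1)) · Σ_k (x_{k,i} - mean_i) · (x_{k,j} - mean_j), with n-1 = 3:
  s[X_1,X_1] = ((0.5)·(0.5) + (0.5)·(0.5) + (-0.5)·(-0.5) + (-0.5)·(-0.5)) / 3 = 1/3 = 0.3333
  s[X_1,X_2] = ((0.5)·(3) + (0.5)·(1) + (-0.5)·(-2) + (-0.5)·(-2)) / 3 = 4/3 = 1.3333
  s[X_1,X_3] = ((0.5)·(-2.75) + (0.5)·(1.25) + (-0.5)·(2.25) + (-0.5)·(-0.75)) / 3 = -1.5/3 = -0.5
  s[X_2,X_2] = ((3)·(3) + (1)·(1) + (-2)·(-2) + (-2)·(-2)) / 3 = 18/3 = 6
  s[X_2,X_3] = ((3)·(-2.75) + (1)·(1.25) + (-2)·(2.25) + (-2)·(-0.75)) / 3 = -10/3 = -3.3333
  s[X_3,X_3] = ((-2.75)·(-2.75) + (1.25)·(1.25) + (2.25)·(2.25) + (-0.75)·(-0.75)) / 3 = 14.75/3 = 4.9167
  Sample standard deviations s_i = √(s[i,i]):
  s(X_1) = √(0.3333) = 0.5774
  s(X_2) = √(6) = 2.4495
  s(X_3) = √(4.9167) = 2.2174

Step 3 — r_{ij} = s_{ij} / (s_i · s_j):
  r[X_1,X_1] = 1 (diagonal).
  r[X_1,X_2] = 1.3333 / (0.5774 · 2.4495) = 1.3333 / 1.4142 = 0.9428
  r[X_1,X_3] = -0.5 / (0.5774 · 2.2174) = -0.5 / 1.2802 = -0.3906
  r[X_2,X_2] = 1 (diagonal).
  r[X_2,X_3] = -3.3333 / (2.4495 · 2.2174) = -3.3333 / 5.4314 = -0.6137
  r[X_3,X_3] = 1 (diagonal).

R is symmetric with unit diagonal. Assembling:

R = [[1, 0.9428, -0.3906],
 [0.9428, 1, -0.6137],
 [-0.3906, -0.6137, 1]]


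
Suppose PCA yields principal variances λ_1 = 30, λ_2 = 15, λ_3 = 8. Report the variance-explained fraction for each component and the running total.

Step 1 — total variance = trace(Sigma) = Σ λ_i = 30 + 15 + 8 = 53.

Step 2 — fraction explained by component i = λ_i / Σ λ:
  PC1: 30/53 = 0.566
  PC2: 15/53 = 0.283
  PC3: 8/53 = 0.1509

Step 3 — cumulative fraction after k components = (λ_1 + ... + λ_k) / Σ λ:
  k = 1: 30/53 = 0.566
  k = 2: (30 + 15)/53 = 45/53 = 0.8491
  k = 3: (30 + 15 + 8)/53 = 53/53 = 1

Summary (fraction, with percent):

explained: PC1 0.566 (56.6%), PC2 0.283 (28.3%), PC3 0.1509 (15.09%);  cumulative: 0.566, 0.8491, 1


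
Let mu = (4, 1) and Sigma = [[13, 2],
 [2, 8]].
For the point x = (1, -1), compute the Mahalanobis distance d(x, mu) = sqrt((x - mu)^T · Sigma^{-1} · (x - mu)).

Step 1 — centre the observation: (x - mu) = (-3, -2).

Step 2 — invert Sigma. det(Sigma) = 13·8 - (2)² = 100.
  Sigma^{-1} = (1/det) · [[d, -b], [-b, a]] = [[0.08, -0.02],
 [-0.02, 0.13]].

Step 3 — form the quadratic (x - mu)^T · Sigma^{-1} · (x - mu):
  Sigma^{-1} · (x - mu) = (-0.2, -0.2).
  (x - mu)^T · [Sigma^{-1} · (x - mu)] = (-3)·(-0.2) + (-2)·(-0.2) = 1.

Step 4 — take square root: d = √(1) ≈ 1.

d(x, mu) = √(1) ≈ 1


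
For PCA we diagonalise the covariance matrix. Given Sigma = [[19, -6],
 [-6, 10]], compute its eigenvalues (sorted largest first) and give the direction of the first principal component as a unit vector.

Step 1 — characteristic polynomial of 2×2 Sigma:
  det(Sigma - λI) = λ² - trace · λ + det = 0.
  trace = 19 + 10 = 29, det = 19·10 - (-6)² = 154.
Step 2 — discriminant:
  Δ = trace² - 4·det = 841 - 616 = 225.
Step 3 — eigenvalues:
  λ = (trace ± √Δ)/2 = (29 ± 15)/2,
  λ_1 = 22,  λ_2 = 7.

Step 4 — unit eigenvector for λ_1: solve (Sigma - λ_1 I)v = 0. First row:
  (19 - 22)·v_x + (-6)·v_y = 0, i.e. (-3)·v_x + (-6)·v_y = 0,
  so v ∝ (b, λ_1 - a) = (-6, 3); multiply by -1 so the first entry is positive: u = (6, -3).
  ||u|| = √((6)² + (-3)²) = √(45) ≈ 6.7082,
  v_1 = u/||u|| ≈ (0.8944, -0.4472) (||v_1|| = 1).

λ_1 = 22,  λ_2 = 7;  v_1 ≈ (0.8944, -0.4472)


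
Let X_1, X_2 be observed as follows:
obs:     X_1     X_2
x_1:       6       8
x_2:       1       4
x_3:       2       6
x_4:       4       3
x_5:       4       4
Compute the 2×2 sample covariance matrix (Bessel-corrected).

Step 1 — column means:
  mean(X_1) = (6 + 1 + 2 + 4 + 4) / 5 = 17/5 = 3.4
  mean(X_2) = (8 + 4 + 6 + 3 + 4) / 5 = 25/5 = 5

Step 2 — sample covariance S[i,j] = (1/(n-1)) · Σ_k (x_{k,i} - mean_i) · (x_{k,j} - mean_j), with n-1 = 4.
  S[X_1,X_1] = ((2.6)·(2.6) + (-2.4)·(-2.4) + (-1.4)·(-1.4) + (0.6)·(0.6) + (0.6)·(0.6)) / 4 = 15.2/4 = 3.8
  S[X_1,X_2] = ((2.6)·(3) + (-2.4)·(-1) + (-1.4)·(1) + (0.6)·(-2) + (0.6)·(-1)) / 4 = 7/4 = 1.75
  S[X_2,X_2] = ((3)·(3) + (-1)·(-1) + (1)·(1) + (-2)·(-2) + (-1)·(-1)) / 4 = 16/4 = 4

S is symmetric (S[j,i] = S[i,j]). Assembling:

S = [[3.8, 1.75],
 [1.75, 4]]


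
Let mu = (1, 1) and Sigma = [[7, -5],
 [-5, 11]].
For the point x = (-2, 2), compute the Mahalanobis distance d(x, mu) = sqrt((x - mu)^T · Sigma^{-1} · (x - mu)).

Step 1 — centre the observation: (x - mu) = (-3, 1).

Step 2 — invert Sigma. det(Sigma) = 7·11 - (-5)² = 52.
  Sigma^{-1} = (1/det) · [[d, -b], [-b, a]] = [[0.2115, 0.0962],
 [0.0962, 0.1346]].

Step 3 — form the quadratic (x - mu)^T · Sigma^{-1} · (x - mu):
  Sigma^{-1} · (x - mu) = (-0.5385, -0.1538).
  (x - mu)^T · [Sigma^{-1} · (x - mu)] = (-3)·(-0.5385) + (1)·(-0.1538) = 1.4615.

Step 4 — take square root: d = √(1.4615) ≈ 1.2089.

d(x, mu) = √(1.4615) ≈ 1.2089


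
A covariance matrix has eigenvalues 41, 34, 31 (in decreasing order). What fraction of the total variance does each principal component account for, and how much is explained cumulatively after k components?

Step 1 — total variance = trace(Sigma) = Σ λ_i = 41 + 34 + 31 = 106.

Step 2 — fraction explained by component i = λ_i / Σ λ:
  PC1: 41/106 = 0.3868
  PC2: 34/106 = 0.3208
  PC3: 31/106 = 0.2925

Step 3 — cumulative fraction after k components = (λ_1 + ... + λ_k) / Σ λ:
  k = 1: 41/106 = 0.3868
  k = 2: (41 + 34)/106 = 75/106 = 0.7075
  k = 3: (41 + 34 + 31)/106 = 106/106 = 1

Summary (fraction, with percent):

explained: PC1 0.3868 (38.68%), PC2 0.3208 (32.08%), PC3 0.2925 (29.25%);  cumulative: 0.3868, 0.7075, 1


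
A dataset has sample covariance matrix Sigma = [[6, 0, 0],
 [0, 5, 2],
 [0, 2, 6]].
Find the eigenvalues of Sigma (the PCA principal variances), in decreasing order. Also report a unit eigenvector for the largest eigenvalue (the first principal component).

Step 1 — characteristic polynomial p(λ) = det(λI - Sigma) = λ³ - tr·λ² + c_1·λ - det, where tr = trace, c_1 = sum of the principal 2×2 minors, det = det(Sigma):
  tr = 6 + 5 + 6 = 17,
  c_1 = (6·5 - (0)²) + (6·6 - (0)²) + (5·6 - (2)²) = 30 + 36 + 26 = 92,
  det = 6·(5·6 - (2)²) - (0)·((0)·6 - (2)·(0)) + (0)·((0)·(2) - 5·(0)) = 6·(26) - (0)·(0) + (0)·(0) = 156.
  So p(λ) = λ³ - 17λ² + 92λ - 156.
Step 2 — look for an integer root (rational root theorem: any rational root is an integer divisor of 156). Testing λ = 6:
  p(6) = 216 - 612 + 552 - 156 = 0  ✓
  Dividing out (λ - 6): p(λ) = (λ - 6)(λ² - 11λ + 26).
Step 3 — remaining eigenvalues from the quadratic λ² - 11λ + 26 = 0:
  Δ = 11² - 4·26 = 121 - 104 = 17,  λ = (11 ± √17)/2 = (11 ± 4.1231)/2 ≈ 7.5616 or 3.4384.
  Sorted: λ_1 = 7.5616,  λ_2 = 6,  λ_3 = 3.4384  (check: sum = 17 = tr ✓).

Step 4 — unit eigenvector for λ_1 ≈ 7.5616: v spans the null space of (Sigma - λ_1 I), whose rows are
  r_1 = (-1.5616, 0, 0),  r_2 = (0, -2.5616, 2),  r_3 = (0, 2, -1.5616).
  v is orthogonal to every row, so take v ∝ r_1 × r_2 = ((0)·(2) - (0)·(-2.5616), (0)·(0) - (-1.5616)·(2), (-1.5616)·(-2.5616) - (0)·(0)) ≈ (0, 3.1231, 4).
  Let u = (0, 3.1231, 4).
  ||u|| = √((0)² + (3.1231)² + (4)²) = √(25.7538) ≈ 5.0748,  v_1 = u/||u|| ≈ (0, 0.6154, 0.7882) (||v_1|| = 1).

λ_1 = 7.5616,  λ_2 = 6,  λ_3 = 3.4384;  v_1 ≈ (0, 0.6154, 0.7882)


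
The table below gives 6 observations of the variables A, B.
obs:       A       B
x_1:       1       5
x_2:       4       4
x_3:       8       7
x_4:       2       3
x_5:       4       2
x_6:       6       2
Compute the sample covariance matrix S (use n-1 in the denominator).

Step 1 — column means:
  mean(A) = (1 + 4 + 8 + 2 + 4 + 6) / 6 = 25/6 = 4.1667
  mean(B) = (5 + 4 + 7 + 3 + 2 + 2) / 6 = 23/6 = 3.8333

Step 2 — sample covariance S[i,j] = (1/(n-1)) · Σ_k (x_{k,i} - mean_i) · (x_{k,j} - mean_j), with n-1 = 5.
  S[A,A] = ((-3.1667)·(-3.1667) + (-0.1667)·(-0.1667) + (3.8333)·(3.8333) + (-2.1667)·(-2.1667) + (-0.1667)·(-0.1667) + (1.8333)·(1.8333)) / 5 = 32.8333/5 = 6.5667
  S[A,B] = ((-3.1667)·(1.1667) + (-0.1667)·(0.1667) + (3.8333)·(3.1667) + (-2.1667)·(-0.8333) + (-0.1667)·(-1.8333) + (1.8333)·(-1.8333)) / 5 = 7.1667/5 = 1.4333
  S[B,B] = ((1.1667)·(1.1667) + (0.1667)·(0.1667) + (3.1667)·(3.1667) + (-0.8333)·(-0.8333) + (-1.8333)·(-1.8333) + (-1.8333)·(-1.8333)) / 5 = 18.8333/5 = 3.7667

S is symmetric (S[j,i] = S[i,j]). Assembling:

S = [[6.5667, 1.4333],
 [1.4333, 3.7667]]


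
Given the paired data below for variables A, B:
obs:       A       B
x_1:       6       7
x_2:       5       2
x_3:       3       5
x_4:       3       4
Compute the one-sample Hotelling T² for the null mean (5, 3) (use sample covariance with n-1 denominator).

Step 1 — sample mean vector:
  mean(A) = (6 + 5 + 3 + 3) / 4 = 17/4 = 4.25
  mean(B) = (7 + 2 + 5 + 4) / 4 = 18/4 = 4.5
  x̄ = (4.25, 4.5),  deviation x̄ - mu_0 = (4.25, 4.5) - (5, 3) = (-0.75, 1.5).

Step 2 — sample covariance matrix, S[i,j] = (1/(n-1)) · Σ_k (x_{k,i} - mean_i) · (x_{k,j} - mean_j), divisor n-1 = 3:
  S[A,A] = ((1.75)·(1.75) + (0.75)·(0.75) + (-1.25)·(-1.25) + (-1.25)·(-1.25)) / 3 = 6.75/3 = 2.25
  S[A,B] = ((1.75)·(2.5) + (0.75)·(-2.5) + (-1.25)·(0.5) + (-1.25)·(-0.5)) / 3 = 2.5/3 = 0.8333
  S[B,B] = ((2.5)·(2.5) + (-2.5)·(-2.5) + (0.5)·(0.5) + (-0.5)·(-0.5)) / 3 = 13/3 = 4.3333
  S = [[2.25, 0.8333],
 [0.8333, 4.3333]].

Step 3 — invert S. det(S) = 2.25·4.3333 - (0.8333)² = 9.0556.
  S^{-1} = (1/det) · [[d, -b], [-b, a]] = [[0.4785, -0.092],
 [-0.092, 0.2485]].

Step 4 — quadratic form (x̄ - mu_0)^T · S^{-1} · (x̄ - mu_0):
  S^{-1} · (x̄ - mu_0) = (-0.4969, 0.4417),
  (x̄ - mu_0)^T · [...] = (-0.75)·(-0.4969) + (1.5)·(0.4417) = 1.0353.

Step 5 — scale by n: T² = 4 · 1.0353 = 4.1411.

T² ≈ 4.1411


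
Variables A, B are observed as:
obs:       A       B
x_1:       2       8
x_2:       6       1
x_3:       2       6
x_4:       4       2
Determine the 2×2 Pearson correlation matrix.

Step 1 — column means:
  mean(A) = (2 + 6 + 2 + 4) / 4 = 14/4 = 3.5
  mean(B) = (8 + 1 + 6 + 2) / 4 = 17/4 = 4.25

Step 2 — sample variances and covariances s[i,j] = (1/(n-1)) · Σ_k (x_{k,i} - mean_i) · (x_{k,j} - mean_j), with n-1 = 3:
  s[A,A] = ((-1.5)·(-1.5) + (2.5)·(2.5) + (-1.5)·(-1.5) + (0.5)·(0.5)) / 3 = 11/3 = 3.6667
  s[A,B] = ((-1.5)·(3.75) + (2.5)·(-3.25) + (-1.5)·(1.75) + (0.5)·(-2.25)) / 3 = -17.5/3 = -5.8333
  s[B,B] = ((3.75)·(3.75) + (-3.25)·(-3.25) + (1.75)·(1.75) + (-2.25)·(-2.25)) / 3 = 32.75/3 = 10.9167
  Sample standard deviations s_i = √(s[i,i]):
  s(A) = √(3.6667) = 1.9149
  s(B) = √(10.9167) = 3.304

Step 3 — r_{ij} = s_{ij} / (s_i · s_j):
  r[A,A] = 1 (diagonal).
  r[A,B] = -5.8333 / (1.9149 · 3.304) = -5.8333 / 6.3268 = -0.922
  r[B,B] = 1 (diagonal).

R is symmetric with unit diagonal. Assembling:

R = [[1, -0.922],
 [-0.922, 1]]


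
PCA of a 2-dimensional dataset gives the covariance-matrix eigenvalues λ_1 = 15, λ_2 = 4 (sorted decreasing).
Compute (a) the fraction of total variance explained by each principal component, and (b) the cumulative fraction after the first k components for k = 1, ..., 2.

Step 1 — total variance = trace(Sigma) = Σ λ_i = 15 + 4 = 19.

Step 2 — fraction explained by component i = λ_i / Σ λ:
  PC1: 15/19 = 0.7895
  PC2: 4/19 = 0.2105

Step 3 — cumulative fraction after k components = (λ_1 + ... + λ_k) / Σ λ:
  k = 1: 15/19 = 0.7895
  k = 2: (15 + 4)/19 = 19/19 = 1

Summary (fraction, with percent):

explained: PC1 0.7895 (78.95%), PC2 0.2105 (21.05%);  cumulative: 0.7895, 1


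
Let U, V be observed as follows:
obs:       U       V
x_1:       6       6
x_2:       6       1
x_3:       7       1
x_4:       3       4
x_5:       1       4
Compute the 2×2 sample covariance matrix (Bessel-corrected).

Step 1 — column means:
  mean(U) = (6 + 6 + 7 + 3 + 1) / 5 = 23/5 = 4.6
  mean(V) = (6 + 1 + 1 + 4 + 4) / 5 = 16/5 = 3.2

Step 2 — sample covariance S[i,j] = (1/(n-1)) · Σ_k (x_{k,i} - mean_i) · (x_{k,j} - mean_j), with n-1 = 4.
  S[U,U] = ((1.4)·(1.4) + (1.4)·(1.4) + (2.4)·(2.4) + (-1.6)·(-1.6) + (-3.6)·(-3.6)) / 4 = 25.2/4 = 6.3
  S[U,V] = ((1.4)·(2.8) + (1.4)·(-2.2) + (2.4)·(-2.2) + (-1.6)·(0.8) + (-3.6)·(0.8)) / 4 = -8.6/4 = -2.15
  S[V,V] = ((2.8)·(2.8) + (-2.2)·(-2.2) + (-2.2)·(-2.2) + (0.8)·(0.8) + (0.8)·(0.8)) / 4 = 18.8/4 = 4.7

S is symmetric (S[j,i] = S[i,j]). Assembling:

S = [[6.3, -2.15],
 [-2.15, 4.7]]
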